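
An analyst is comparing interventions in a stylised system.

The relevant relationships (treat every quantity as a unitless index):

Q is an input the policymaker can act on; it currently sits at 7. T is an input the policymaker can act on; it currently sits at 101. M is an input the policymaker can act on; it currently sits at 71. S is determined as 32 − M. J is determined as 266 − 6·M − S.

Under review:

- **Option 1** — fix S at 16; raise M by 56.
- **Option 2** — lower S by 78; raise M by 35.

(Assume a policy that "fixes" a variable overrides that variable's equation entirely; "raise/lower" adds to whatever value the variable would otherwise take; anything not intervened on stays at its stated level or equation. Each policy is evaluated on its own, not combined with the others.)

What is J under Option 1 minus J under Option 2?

Option 1 (S := 16, M + 56):
  M = 71 + 56 = 127
  S = 16
  J = 266 − 6·127 − 16 = -512
Option 2 (S − 78, M + 35):
  M = 71 + 35 = 106
  S = 32 − 106 (−78 from intervention) = -152
  J = 266 − 6·106 − (-152) = -218
J: -512 − (-218) = -294

-294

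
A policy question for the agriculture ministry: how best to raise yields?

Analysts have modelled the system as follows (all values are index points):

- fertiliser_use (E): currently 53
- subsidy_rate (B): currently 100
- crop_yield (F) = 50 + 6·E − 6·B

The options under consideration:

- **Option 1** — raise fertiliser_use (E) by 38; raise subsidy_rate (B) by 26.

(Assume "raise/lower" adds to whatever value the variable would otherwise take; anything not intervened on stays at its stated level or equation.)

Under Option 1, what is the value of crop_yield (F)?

Option 1 (E + 38, B + 26):
  E = 53 + 38 = 91
  B = 100 + 26 = 126
  F = 50 + 6·91 − 6·126 = -160

-160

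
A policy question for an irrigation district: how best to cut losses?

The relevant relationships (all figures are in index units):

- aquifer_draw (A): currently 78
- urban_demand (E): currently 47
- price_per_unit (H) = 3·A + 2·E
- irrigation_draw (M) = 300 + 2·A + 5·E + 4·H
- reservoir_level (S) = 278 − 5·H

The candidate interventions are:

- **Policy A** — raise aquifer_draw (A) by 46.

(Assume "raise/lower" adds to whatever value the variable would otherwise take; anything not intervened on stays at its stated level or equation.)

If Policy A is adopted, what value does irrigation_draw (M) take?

2647

Policy A (A + 46):
  A = 78 + 46 = 124
  E = 47
  H = 0 + 3·124 + 2·47 = 466
  M = 300 + 2·124 + 5·47 + 4·466 = 2647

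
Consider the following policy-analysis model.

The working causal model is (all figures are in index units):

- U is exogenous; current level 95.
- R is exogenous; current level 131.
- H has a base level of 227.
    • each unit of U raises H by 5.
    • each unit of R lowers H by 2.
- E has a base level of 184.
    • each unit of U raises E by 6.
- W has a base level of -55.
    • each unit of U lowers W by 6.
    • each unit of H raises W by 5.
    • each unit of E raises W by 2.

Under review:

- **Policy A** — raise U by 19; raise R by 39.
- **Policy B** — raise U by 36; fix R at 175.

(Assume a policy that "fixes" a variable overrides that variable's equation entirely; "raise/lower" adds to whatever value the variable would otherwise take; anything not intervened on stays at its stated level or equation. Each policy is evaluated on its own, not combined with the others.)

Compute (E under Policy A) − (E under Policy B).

Policy A (U + 19, R + 39):
  U = 95 + 19 = 114
  E = 184 + 6·114 = 868
Policy B (U + 36, R := 175):
  U = 95 + 36 = 131
  E = 184 + 6·131 = 970
E: 868 − 970 = -102

-102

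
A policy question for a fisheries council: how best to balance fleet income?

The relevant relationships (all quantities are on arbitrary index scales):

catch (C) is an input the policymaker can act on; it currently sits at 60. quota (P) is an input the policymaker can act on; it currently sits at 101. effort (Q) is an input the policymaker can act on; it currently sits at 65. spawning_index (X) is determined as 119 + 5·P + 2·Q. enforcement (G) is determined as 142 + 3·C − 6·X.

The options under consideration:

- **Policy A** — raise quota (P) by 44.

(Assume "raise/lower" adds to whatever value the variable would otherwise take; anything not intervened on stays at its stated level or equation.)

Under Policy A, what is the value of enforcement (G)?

Policy A (P + 44):
  C = 60
  P = 101 + 44 = 145
  Q = 65
  X = 119 + 5·145 + 2·65 = 974
  G = 142 + 3·60 − 6·974 = -5522

-5522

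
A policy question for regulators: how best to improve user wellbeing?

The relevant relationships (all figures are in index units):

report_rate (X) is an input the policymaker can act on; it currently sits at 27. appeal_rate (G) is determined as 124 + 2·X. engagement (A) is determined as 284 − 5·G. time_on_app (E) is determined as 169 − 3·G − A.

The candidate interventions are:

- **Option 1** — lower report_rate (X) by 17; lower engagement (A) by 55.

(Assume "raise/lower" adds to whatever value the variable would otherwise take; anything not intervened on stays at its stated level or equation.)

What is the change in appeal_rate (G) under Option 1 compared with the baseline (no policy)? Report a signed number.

-34

Baseline:
  X = 27
  G = 124 + 2·27 = 178
Option 1 (X − 17, A − 55):
  X = 27 − 17 = 10
  G = 124 + 2·10 = 144
Change in G: 144 − 178 = -34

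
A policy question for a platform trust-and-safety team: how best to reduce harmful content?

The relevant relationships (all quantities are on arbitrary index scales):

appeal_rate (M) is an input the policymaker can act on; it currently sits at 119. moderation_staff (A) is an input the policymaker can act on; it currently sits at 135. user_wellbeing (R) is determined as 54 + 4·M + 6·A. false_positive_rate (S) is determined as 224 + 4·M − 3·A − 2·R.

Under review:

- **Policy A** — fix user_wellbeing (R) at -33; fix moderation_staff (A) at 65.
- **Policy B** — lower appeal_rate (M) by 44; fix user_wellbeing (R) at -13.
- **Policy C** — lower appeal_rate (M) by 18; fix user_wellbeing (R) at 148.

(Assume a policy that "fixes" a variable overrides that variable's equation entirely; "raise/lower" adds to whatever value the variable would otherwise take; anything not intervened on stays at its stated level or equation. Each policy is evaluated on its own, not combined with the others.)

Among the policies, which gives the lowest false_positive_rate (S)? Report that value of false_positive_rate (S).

-73

Policy A (R := -33, A := 65):
  M = 119
  A = 65
  R = -33
  S = 224 + 4·119 − 3·65 − 2·(-33) = 571
Policy B (M − 44, R := -13):
  M = 119 − 44 = 75
  A = 135
  R = -13
  S = 224 + 4·75 − 3·135 − 2·(-13) = 145
Policy C (M − 18, R := 148):
  M = 119 − 18 = 101
  A = 135
  R = 148
  S = 224 + 4·101 − 3·135 − 2·148 = -73
Comparing — Policy A: S=571, Policy B: S=145, Policy C: S=-73. Lowest is -73 (Policy C).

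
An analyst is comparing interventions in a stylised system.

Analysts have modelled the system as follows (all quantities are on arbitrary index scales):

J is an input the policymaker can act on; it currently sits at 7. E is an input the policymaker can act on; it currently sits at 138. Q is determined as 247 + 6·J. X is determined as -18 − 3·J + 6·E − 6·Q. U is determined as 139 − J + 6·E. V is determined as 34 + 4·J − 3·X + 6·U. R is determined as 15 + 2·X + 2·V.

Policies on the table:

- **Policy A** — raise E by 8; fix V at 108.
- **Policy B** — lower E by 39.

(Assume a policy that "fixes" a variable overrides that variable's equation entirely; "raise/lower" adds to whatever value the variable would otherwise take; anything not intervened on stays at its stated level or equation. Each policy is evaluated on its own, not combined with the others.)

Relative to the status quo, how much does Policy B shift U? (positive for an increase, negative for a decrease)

Baseline:
  J = 7
  E = 138
  U = 139 − 7 + 6·138 = 960
Policy B (E − 39):
  J = 7
  E = 138 − 39 = 99
  U = 139 − 7 + 6·99 = 726
Change in U: 726 − 960 = -234

-234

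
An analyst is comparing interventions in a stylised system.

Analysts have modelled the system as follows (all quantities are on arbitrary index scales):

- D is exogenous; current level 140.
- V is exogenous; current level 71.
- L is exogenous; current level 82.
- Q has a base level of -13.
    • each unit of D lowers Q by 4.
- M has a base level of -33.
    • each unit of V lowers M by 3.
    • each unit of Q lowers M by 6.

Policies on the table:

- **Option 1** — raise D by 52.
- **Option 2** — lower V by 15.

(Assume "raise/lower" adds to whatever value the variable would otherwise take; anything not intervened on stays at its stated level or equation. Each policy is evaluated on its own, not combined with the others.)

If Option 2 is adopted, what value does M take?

3237

Option 2 (V − 15):
  D = 140
  V = 71 − 15 = 56
  Q = -13 − 4·140 = -573
  M = -33 − 3·56 − 6·(-573) = 3237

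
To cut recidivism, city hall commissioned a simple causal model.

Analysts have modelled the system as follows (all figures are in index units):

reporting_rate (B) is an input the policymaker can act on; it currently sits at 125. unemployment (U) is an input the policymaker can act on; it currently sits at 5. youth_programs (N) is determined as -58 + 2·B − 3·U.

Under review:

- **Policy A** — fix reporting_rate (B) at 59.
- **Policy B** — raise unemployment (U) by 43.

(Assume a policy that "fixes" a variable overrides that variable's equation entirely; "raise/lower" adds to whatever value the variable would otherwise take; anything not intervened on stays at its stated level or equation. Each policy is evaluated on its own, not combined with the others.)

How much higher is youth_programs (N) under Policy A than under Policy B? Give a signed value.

-3

Policy A (B := 59):
  B = 59
  U = 5
  N = -58 + 2·59 − 3·5 = 45
Policy B (U + 43):
  B = 125
  U = 5 + 43 = 48
  N = -58 + 2·125 − 3·48 = 48
N: 45 − 48 = -3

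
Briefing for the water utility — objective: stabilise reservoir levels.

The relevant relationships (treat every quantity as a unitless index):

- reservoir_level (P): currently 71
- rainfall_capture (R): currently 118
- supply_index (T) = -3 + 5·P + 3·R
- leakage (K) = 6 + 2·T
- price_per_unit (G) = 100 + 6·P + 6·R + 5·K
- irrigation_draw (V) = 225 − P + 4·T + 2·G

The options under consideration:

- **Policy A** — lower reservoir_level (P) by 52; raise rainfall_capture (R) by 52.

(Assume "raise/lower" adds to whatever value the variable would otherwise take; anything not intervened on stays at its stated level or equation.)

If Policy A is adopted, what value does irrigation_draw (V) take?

17182

Policy A (P − 52, R + 52):
  P = 71 − 52 = 19
  R = 118 + 52 = 170
  T = -3 + 5·19 + 3·170 = 602
  K = 6 + 2·602 = 1210
  G = 100 + 6·19 + 6·170 + 5·1210 = 7284
  V = 225 − 19 + 4·602 + 2·7284 = 17182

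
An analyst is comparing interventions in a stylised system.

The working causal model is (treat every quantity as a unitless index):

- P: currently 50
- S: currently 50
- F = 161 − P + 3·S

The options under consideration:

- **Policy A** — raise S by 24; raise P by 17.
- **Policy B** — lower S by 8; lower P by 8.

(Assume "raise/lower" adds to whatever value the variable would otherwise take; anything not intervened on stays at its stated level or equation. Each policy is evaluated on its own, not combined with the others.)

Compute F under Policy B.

245

Policy B (S − 8, P − 8):
  P = 50 − 8 = 42
  S = 50 − 8 = 42
  F = 161 − 42 + 3·42 = 245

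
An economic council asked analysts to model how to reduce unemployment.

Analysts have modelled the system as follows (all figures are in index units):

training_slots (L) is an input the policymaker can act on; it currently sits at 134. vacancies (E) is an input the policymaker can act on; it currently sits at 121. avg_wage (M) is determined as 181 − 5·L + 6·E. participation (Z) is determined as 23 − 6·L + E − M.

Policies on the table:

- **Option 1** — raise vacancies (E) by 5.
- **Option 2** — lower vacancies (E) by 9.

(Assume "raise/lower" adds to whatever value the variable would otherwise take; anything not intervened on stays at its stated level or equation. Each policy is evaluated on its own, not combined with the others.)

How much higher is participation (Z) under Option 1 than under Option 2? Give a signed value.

Option 1 (E + 5):
  L = 134
  E = 121 + 5 = 126
  M = 181 − 5·134 + 6·126 = 267
  Z = 23 − 6·134 + 126 − 267 = -922
Option 2 (E − 9):
  L = 134
  E = 121 − 9 = 112
  M = 181 − 5·134 + 6·112 = 183
  Z = 23 − 6·134 + 112 − 183 = -852
Z: -922 − (-852) = -70

-70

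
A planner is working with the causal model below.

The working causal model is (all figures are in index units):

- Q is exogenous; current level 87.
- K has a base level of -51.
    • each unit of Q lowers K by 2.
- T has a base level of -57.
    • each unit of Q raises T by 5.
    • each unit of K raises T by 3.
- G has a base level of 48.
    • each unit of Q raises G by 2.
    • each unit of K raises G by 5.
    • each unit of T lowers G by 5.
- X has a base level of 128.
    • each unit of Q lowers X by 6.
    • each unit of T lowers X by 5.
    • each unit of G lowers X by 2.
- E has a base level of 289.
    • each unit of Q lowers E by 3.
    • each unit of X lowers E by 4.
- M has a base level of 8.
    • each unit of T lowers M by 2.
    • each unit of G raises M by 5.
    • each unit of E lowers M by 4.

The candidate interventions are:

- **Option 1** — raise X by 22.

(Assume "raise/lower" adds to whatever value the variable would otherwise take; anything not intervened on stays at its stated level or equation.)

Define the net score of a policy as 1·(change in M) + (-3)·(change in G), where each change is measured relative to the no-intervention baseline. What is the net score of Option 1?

352

Baseline:
  Q = 87
  K = -51 − 2·87 = -225
  T = -57 + 5·87 + 3·(-225) = -297
  G = 48 + 2·87 + 5·(-225) − 5·(-297) = 582
  X = 128 − 6·87 − 5·(-297) − 2·582 = -73
  E = 289 − 3·87 − 4·(-73) = 320
  M = 8 − 2·(-297) + 5·582 − 4·320 = 2232
Option 1 (X + 22):
  Q = 87
  K = -51 − 2·87 = -225
  T = -57 + 5·87 + 3·(-225) = -297
  G = 48 + 2·87 + 5·(-225) − 5·(-297) = 582
  X = 128 − 6·87 − 5·(-297) − 2·582 (+22 from intervention) = -51
  E = 289 − 3·87 − 4·(-51) = 232
  M = 8 − 2·(-297) + 5·582 − 4·232 = 2584
ΔM = 2584 − 2232 = 352; ΔG = 582 − 582 = 0
Score = 1·352 + (-3)·0 = 352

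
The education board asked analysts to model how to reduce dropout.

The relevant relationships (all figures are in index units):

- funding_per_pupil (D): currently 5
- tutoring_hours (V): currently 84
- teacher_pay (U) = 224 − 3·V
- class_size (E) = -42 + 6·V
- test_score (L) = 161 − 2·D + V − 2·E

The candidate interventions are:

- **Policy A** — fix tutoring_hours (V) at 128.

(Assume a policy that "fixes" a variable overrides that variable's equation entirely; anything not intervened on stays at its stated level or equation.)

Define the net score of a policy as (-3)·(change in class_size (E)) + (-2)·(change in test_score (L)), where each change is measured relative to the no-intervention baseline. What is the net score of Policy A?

Baseline:
  D = 5
  V = 84
  E = -42 + 6·84 = 462
  L = 161 − 2·5 + 84 − 2·462 = -689
Policy A (V := 128):
  D = 5
  V = 128
  E = -42 + 6·128 = 726
  L = 161 − 2·5 + 128 − 2·726 = -1173
ΔE = 726 − 462 = 264; ΔL = -1173 − (-689) = -484
Score = (-3)·264 + (-2)·(-484) = 176

176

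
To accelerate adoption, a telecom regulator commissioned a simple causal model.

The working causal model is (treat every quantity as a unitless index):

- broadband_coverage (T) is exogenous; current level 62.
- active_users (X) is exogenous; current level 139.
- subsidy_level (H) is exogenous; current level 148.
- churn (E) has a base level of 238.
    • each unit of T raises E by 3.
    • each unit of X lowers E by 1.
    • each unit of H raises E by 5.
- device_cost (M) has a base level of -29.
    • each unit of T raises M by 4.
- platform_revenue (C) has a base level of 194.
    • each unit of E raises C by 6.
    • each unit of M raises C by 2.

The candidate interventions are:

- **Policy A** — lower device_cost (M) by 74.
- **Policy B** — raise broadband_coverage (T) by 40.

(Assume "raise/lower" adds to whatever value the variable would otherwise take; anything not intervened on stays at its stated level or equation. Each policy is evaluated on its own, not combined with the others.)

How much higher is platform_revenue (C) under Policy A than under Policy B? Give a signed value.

-1188

Policy A (M − 74):
  T = 62
  X = 139
  H = 148
  E = 238 + 3·62 − 139 + 5·148 = 1025
  M = -29 + 4·62 (−74 from intervention) = 145
  C = 194 + 6·1025 + 2·145 = 6634
Policy B (T + 40):
  T = 62 + 40 = 102
  X = 139
  H = 148
  E = 238 + 3·102 − 139 + 5·148 = 1145
  M = -29 + 4·102 = 379
  C = 194 + 6·1145 + 2·379 = 7822
C: 6634 − 7822 = -1188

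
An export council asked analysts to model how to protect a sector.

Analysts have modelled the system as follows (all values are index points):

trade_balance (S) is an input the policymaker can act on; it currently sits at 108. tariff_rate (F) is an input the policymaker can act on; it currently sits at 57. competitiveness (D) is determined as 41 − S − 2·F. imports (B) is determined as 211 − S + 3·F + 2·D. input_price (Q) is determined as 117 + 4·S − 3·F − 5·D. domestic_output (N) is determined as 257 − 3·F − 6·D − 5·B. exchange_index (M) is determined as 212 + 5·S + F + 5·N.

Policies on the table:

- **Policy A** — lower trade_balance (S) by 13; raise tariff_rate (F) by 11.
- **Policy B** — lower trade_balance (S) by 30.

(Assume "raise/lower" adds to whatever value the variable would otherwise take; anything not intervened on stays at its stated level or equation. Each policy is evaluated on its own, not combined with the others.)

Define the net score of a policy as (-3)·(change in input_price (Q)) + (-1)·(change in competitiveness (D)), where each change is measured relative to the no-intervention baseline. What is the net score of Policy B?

Baseline:
  S = 108
  F = 57
  D = 41 − 108 − 2·57 = -181
  Q = 117 + 4·108 − 3·57 − 5·(-181) = 1283
Policy B (S − 30):
  S = 108 − 30 = 78
  F = 57
  D = 41 − 78 − 2·57 = -151
  Q = 117 + 4·78 − 3·57 − 5·(-151) = 1013
ΔQ = 1013 − 1283 = -270; ΔD = -151 − (-181) = 30
Score = (-3)·(-270) + (-1)·30 = 780

780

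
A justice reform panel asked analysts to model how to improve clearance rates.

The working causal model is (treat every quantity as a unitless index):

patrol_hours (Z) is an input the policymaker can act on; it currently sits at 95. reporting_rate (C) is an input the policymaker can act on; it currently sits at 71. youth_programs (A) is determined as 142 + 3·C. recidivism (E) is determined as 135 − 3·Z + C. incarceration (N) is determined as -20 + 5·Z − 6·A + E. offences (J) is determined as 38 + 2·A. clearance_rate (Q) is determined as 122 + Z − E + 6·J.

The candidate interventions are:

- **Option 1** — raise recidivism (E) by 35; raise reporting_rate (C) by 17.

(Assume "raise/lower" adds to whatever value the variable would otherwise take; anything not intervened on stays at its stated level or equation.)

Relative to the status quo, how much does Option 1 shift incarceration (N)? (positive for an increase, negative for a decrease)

Baseline:
  Z = 95
  C = 71
  A = 142 + 3·71 = 355
  E = 135 − 3·95 + 71 = -79
  N = -20 + 5·95 − 6·355 + (-79) = -1754
Option 1 (E + 35, C + 17):
  Z = 95
  C = 71 + 17 = 88
  A = 142 + 3·88 = 406
  E = 135 − 3·95 + 88 (+35 from intervention) = -27
  N = -20 + 5·95 − 6·406 + (-27) = -2008
Change in N: -2008 − (-1754) = -254

-254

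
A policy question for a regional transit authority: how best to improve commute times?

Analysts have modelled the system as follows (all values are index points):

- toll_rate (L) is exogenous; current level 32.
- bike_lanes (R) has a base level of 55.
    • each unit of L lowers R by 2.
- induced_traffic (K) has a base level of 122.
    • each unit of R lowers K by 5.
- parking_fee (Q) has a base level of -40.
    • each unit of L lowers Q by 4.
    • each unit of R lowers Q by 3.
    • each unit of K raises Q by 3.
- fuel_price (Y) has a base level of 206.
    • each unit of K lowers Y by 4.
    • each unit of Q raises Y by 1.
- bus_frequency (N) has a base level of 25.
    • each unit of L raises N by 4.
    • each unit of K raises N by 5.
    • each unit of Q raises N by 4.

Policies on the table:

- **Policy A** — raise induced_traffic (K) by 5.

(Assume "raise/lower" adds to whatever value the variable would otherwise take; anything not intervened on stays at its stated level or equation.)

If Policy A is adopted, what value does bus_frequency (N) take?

2513

Policy A (K + 5):
  L = 32
  R = 55 − 2·32 = -9
  K = 122 − 5·(-9) (+5 from intervention) = 172
  Q = -40 − 4·32 − 3·(-9) + 3·172 = 375
  N = 25 + 4·32 + 5·172 + 4·375 = 2513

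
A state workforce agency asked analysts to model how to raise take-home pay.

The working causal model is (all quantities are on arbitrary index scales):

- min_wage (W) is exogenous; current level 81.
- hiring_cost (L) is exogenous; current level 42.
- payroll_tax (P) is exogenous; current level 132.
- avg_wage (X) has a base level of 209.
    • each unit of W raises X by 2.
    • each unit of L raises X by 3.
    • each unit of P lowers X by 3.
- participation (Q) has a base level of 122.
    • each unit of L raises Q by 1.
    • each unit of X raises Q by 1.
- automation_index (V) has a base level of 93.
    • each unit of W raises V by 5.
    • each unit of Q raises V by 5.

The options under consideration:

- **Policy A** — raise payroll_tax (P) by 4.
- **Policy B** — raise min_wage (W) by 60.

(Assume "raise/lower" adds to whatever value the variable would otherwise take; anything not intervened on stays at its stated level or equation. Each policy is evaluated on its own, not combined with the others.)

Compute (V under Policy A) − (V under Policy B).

Policy A (P + 4):
  W = 81
  L = 42
  P = 132 + 4 = 136
  X = 209 + 2·81 + 3·42 − 3·136 = 89
  Q = 122 + 42 + 89 = 253
  V = 93 + 5·81 + 5·253 = 1763
Policy B (W + 60):
  W = 81 + 60 = 141
  L = 42
  P = 132
  X = 209 + 2·141 + 3·42 − 3·132 = 221
  Q = 122 + 42 + 221 = 385
  V = 93 + 5·141 + 5·385 = 2723
V: 1763 − 2723 = -960

-960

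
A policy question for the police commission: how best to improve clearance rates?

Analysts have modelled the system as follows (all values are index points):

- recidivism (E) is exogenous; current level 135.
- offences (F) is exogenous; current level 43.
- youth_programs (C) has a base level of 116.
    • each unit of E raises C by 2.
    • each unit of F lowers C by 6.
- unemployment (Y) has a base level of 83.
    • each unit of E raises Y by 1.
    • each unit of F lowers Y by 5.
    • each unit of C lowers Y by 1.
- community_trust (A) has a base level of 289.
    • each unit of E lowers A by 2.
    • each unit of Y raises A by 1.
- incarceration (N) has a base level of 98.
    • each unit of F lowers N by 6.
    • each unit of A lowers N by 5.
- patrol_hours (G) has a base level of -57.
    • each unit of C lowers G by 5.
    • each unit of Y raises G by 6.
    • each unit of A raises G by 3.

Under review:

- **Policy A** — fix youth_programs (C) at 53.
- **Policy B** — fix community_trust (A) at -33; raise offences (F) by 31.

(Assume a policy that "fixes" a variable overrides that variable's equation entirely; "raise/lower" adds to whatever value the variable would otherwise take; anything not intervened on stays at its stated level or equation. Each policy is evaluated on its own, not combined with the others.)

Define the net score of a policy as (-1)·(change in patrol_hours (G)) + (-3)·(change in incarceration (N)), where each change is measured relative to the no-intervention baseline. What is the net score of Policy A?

Baseline:
  E = 135
  F = 43
  C = 116 + 2·135 − 6·43 = 128
  Y = 83 + 135 − 5·43 − 128 = -125
  A = 289 − 2·135 + (-125) = -106
  N = 98 − 6·43 − 5·(-106) = 370
  G = -57 − 5·128 + 6·(-125) + 3·(-106) = -1765
Policy A (C := 53):
  E = 135
  F = 43
  C = 53
  Y = 83 + 135 − 5·43 − 53 = -50
  A = 289 − 2·135 + (-50) = -31
  N = 98 − 6·43 − 5·(-31) = -5
  G = -57 − 5·53 + 6·(-50) + 3·(-31) = -715
ΔG = -715 − (-1765) = 1050; ΔN = -5 − 370 = -375
Score = (-1)·1050 + (-3)·(-375) = 75

75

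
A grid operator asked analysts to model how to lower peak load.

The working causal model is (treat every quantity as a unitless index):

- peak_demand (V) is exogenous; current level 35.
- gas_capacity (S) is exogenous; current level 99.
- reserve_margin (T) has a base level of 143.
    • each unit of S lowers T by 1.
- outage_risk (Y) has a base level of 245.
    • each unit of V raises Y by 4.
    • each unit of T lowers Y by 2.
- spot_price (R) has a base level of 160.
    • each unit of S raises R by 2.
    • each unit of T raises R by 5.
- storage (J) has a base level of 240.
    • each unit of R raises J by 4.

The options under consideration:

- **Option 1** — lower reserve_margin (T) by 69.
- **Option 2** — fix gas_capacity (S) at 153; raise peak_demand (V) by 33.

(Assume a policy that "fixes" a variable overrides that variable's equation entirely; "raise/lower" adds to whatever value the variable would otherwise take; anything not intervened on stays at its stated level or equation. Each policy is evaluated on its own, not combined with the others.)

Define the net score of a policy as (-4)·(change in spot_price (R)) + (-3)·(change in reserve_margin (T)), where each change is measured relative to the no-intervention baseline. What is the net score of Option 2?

810

Baseline:
  S = 99
  T = 143 − 99 = 44
  R = 160 + 2·99 + 5·44 = 578
Option 2 (S := 153, V + 33):
  S = 153
  T = 143 − 153 = -10
  R = 160 + 2·153 + 5·(-10) = 416
ΔR = 416 − 578 = -162; ΔT = -10 − 44 = -54
Score = (-4)·(-162) + (-3)·(-54) = 810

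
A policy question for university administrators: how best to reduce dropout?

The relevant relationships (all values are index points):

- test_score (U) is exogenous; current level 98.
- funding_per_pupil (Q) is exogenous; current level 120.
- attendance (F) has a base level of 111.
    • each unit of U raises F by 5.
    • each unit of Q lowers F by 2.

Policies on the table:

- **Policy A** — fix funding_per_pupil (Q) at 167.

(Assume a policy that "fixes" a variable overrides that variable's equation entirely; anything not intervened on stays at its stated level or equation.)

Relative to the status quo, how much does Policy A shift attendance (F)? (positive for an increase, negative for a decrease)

-94

Baseline:
  U = 98
  Q = 120
  F = 111 + 5·98 − 2·120 = 361
Policy A (Q := 167):
  U = 98
  Q = 167
  F = 111 + 5·98 − 2·167 = 267
Change in F: 267 − 361 = -94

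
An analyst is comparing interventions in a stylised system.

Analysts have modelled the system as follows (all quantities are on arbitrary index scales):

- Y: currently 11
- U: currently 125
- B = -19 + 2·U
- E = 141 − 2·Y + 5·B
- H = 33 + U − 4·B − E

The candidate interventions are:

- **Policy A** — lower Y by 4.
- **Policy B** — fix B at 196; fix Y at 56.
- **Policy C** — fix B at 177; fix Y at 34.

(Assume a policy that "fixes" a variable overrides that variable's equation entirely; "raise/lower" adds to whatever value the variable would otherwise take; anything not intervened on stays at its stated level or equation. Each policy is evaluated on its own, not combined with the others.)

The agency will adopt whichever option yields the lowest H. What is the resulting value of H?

-2048

Policy A (Y − 4):
  Y = 11 − 4 = 7
  U = 125
  B = -19 + 2·125 = 231
  E = 141 − 2·7 + 5·231 = 1282
  H = 33 + 125 − 4·231 − 1282 = -2048
Policy B (B := 196, Y := 56):
  Y = 56
  U = 125
  B = 196
  E = 141 − 2·56 + 5·196 = 1009
  H = 33 + 125 − 4·196 − 1009 = -1635
Policy C (B := 177, Y := 34):
  Y = 34
  U = 125
  B = 177
  E = 141 − 2·34 + 5·177 = 958
  H = 33 + 125 − 4·177 − 958 = -1508
Comparing — Policy A: H=-2048, Policy B: H=-1635, Policy C: H=-1508. Lowest is -2048 (Policy A).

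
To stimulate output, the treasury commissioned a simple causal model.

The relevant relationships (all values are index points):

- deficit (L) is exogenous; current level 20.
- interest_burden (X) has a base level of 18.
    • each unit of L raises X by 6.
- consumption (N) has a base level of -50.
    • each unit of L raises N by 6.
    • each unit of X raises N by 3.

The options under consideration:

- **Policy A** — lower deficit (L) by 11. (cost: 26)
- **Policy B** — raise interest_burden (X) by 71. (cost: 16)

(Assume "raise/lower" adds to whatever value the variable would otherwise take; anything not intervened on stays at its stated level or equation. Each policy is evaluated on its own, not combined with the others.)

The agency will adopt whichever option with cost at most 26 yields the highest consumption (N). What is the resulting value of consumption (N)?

697

Policy A (L − 11):
  L = 20 − 11 = 9
  X = 18 + 6·9 = 72
  N = -50 + 6·9 + 3·72 = 220
Policy B (X + 71):
  L = 20
  X = 18 + 6·20 (+71 from intervention) = 209
  N = -50 + 6·20 + 3·209 = 697
Comparing — Policy A: N=220, Policy B: N=697. Highest is 697 (Policy B).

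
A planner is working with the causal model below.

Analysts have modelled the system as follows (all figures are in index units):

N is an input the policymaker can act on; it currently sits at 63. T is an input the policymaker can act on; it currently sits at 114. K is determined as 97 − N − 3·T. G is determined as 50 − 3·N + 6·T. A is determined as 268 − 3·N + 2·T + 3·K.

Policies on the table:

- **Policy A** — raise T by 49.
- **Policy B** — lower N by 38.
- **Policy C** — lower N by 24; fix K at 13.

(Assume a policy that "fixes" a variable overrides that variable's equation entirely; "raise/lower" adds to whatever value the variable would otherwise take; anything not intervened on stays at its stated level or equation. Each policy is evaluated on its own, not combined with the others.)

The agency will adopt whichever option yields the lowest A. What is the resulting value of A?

-960

Policy A (T + 49):
  N = 63
  T = 114 + 49 = 163
  K = 97 − 63 − 3·163 = -455
  A = 268 − 3·63 + 2·163 + 3·(-455) = -960
Policy B (N − 38):
  N = 63 − 38 = 25
  T = 114
  K = 97 − 25 − 3·114 = -270
  A = 268 − 3·25 + 2·114 + 3·(-270) = -389
Policy C (N − 24, K := 13):
  N = 63 − 24 = 39
  T = 114
  K = 13
  A = 268 − 3·39 + 2·114 + 3·13 = 418
Comparing — Policy A: A=-960, Policy B: A=-389, Policy C: A=418. Lowest is -960 (Policy A).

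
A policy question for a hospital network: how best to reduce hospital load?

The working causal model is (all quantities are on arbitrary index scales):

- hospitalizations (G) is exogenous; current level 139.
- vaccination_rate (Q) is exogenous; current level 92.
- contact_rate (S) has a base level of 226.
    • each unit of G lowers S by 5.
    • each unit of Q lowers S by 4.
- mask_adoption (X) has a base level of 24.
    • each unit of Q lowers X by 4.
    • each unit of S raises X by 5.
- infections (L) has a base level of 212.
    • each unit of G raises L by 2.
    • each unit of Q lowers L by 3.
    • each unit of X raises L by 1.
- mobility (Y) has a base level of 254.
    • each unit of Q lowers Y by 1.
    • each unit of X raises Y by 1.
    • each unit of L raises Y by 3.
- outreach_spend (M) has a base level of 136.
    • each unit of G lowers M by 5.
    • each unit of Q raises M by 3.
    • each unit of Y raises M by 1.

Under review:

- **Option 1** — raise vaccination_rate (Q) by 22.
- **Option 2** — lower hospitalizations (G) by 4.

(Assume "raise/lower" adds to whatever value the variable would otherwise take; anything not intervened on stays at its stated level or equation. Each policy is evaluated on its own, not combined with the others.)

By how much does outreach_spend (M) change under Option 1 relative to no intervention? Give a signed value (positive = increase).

Baseline:
  G = 139
  Q = 92
  S = 226 − 5·139 − 4·92 = -837
  X = 24 − 4·92 + 5·(-837) = -4529
  L = 212 + 2·139 − 3·92 + (-4529) = -4315
  Y = 254 − 92 + (-4529) + 3·(-4315) = -17312
  M = 136 − 5·139 + 3·92 + (-17312) = -17595
Option 1 (Q + 22):
  G = 139
  Q = 92 + 22 = 114
  S = 226 − 5·139 − 4·114 = -925
  X = 24 − 4·114 + 5·(-925) = -5057
  L = 212 + 2·139 − 3·114 + (-5057) = -4909
  Y = 254 − 114 + (-5057) + 3·(-4909) = -19644
  M = 136 − 5·139 + 3·114 + (-19644) = -19861
Change in M: -19861 − (-17595) = -2266

-2266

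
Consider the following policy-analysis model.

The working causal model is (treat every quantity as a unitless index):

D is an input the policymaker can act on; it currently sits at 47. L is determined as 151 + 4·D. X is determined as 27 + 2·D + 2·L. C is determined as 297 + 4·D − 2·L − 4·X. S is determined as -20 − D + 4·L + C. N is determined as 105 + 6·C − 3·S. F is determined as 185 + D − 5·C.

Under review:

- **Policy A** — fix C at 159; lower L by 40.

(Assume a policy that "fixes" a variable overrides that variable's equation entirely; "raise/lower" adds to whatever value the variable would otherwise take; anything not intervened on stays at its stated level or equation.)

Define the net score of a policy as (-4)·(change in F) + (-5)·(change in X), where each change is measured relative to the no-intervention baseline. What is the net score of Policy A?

71360

Baseline:
  D = 47
  L = 151 + 4·47 = 339
  X = 27 + 2·47 + 2·339 = 799
  C = 297 + 4·47 − 2·339 − 4·799 = -3389
  F = 185 + 47 − 5·(-3389) = 17177
Policy A (C := 159, L − 40):
  D = 47
  L = 151 + 4·47 (−40 from intervention) = 299
  X = 27 + 2·47 + 2·299 = 719
  C = 159
  F = 185 + 47 − 5·159 = -563
ΔF = -563 − 17177 = -17740; ΔX = 719 − 799 = -80
Score = (-4)·(-17740) + (-5)·(-80) = 71360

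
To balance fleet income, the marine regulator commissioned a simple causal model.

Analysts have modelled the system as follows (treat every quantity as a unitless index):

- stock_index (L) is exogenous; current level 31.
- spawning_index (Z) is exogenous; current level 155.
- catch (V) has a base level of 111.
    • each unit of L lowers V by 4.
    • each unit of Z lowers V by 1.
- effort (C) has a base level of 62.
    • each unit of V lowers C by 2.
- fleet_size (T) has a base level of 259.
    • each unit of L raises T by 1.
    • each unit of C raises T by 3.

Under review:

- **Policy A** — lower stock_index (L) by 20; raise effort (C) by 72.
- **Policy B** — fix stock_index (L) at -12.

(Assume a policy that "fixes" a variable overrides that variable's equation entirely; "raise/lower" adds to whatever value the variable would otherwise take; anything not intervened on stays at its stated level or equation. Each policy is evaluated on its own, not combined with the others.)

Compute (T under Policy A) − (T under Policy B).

791

Policy A (L − 20, C + 72):
  L = 31 − 20 = 11
  Z = 155
  V = 111 − 4·11 − 155 = -88
  C = 62 − 2·(-88) (+72 from intervention) = 310
  T = 259 + 11 + 3·310 = 1200
Policy B (L := -12):
  L = -12
  Z = 155
  V = 111 − 4·(-12) − 155 = 4
  C = 62 − 2·4 = 54
  T = 259 + (-12) + 3·54 = 409
T: 1200 − 409 = 791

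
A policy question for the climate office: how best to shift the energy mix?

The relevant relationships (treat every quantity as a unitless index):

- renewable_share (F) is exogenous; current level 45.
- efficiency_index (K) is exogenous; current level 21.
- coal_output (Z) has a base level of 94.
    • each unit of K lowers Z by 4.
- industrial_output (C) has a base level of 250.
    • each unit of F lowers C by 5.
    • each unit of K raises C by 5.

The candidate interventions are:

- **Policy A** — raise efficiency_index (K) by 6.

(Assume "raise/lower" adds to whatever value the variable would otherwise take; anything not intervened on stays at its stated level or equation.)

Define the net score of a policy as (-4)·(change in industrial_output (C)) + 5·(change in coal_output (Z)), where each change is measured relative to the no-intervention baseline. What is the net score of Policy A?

Baseline:
  F = 45
  K = 21
  Z = 94 − 4·21 = 10
  C = 250 − 5·45 + 5·21 = 130
Policy A (K + 6):
  F = 45
  K = 21 + 6 = 27
  Z = 94 − 4·27 = -14
  C = 250 − 5·45 + 5·27 = 160
ΔC = 160 − 130 = 30; ΔZ = -14 − 10 = -24
Score = (-4)·30 + 5·(-24) = -240

-240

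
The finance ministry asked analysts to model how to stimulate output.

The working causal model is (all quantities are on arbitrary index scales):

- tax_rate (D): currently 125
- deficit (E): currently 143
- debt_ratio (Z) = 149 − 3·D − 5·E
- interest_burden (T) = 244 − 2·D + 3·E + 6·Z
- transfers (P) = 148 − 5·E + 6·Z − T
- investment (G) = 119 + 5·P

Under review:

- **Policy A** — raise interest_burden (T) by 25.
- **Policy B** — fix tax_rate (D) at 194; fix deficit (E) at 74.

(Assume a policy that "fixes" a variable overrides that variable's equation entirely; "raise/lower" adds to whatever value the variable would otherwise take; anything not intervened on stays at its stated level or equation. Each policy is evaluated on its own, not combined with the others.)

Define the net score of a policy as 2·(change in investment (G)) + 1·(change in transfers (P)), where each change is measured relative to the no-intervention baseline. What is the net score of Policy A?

Baseline:
  D = 125
  E = 143
  Z = 149 − 3·125 − 5·143 = -941
  T = 244 − 2·125 + 3·143 + 6·(-941) = -5223
  P = 148 − 5·143 + 6·(-941) − (-5223) = -990
  G = 119 + 5·(-990) = -4831
Policy A (T + 25):
  D = 125
  E = 143
  Z = 149 − 3·125 − 5·143 = -941
  T = 244 − 2·125 + 3·143 + 6·(-941) (+25 from intervention) = -5198
  P = 148 − 5·143 + 6·(-941) − (-5198) = -1015
  G = 119 + 5·(-1015) = -4956
ΔG = -4956 − (-4831) = -125; ΔP = -1015 − (-990) = -25
Score = 2·(-125) + 1·(-25) = -275

-275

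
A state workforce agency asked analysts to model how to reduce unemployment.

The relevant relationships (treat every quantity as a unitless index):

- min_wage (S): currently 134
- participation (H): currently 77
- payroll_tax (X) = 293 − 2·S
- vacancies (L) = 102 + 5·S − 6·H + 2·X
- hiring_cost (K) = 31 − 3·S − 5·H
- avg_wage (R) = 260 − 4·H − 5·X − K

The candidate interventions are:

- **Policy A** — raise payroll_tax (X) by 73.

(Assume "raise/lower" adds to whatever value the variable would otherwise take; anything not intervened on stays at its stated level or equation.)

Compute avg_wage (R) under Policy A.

Policy A (X + 73):
  S = 134
  H = 77
  X = 293 − 2·134 (+73 from intervention) = 98
  K = 31 − 3·134 − 5·77 = -756
  R = 260 − 4·77 − 5·98 − (-756) = 218

218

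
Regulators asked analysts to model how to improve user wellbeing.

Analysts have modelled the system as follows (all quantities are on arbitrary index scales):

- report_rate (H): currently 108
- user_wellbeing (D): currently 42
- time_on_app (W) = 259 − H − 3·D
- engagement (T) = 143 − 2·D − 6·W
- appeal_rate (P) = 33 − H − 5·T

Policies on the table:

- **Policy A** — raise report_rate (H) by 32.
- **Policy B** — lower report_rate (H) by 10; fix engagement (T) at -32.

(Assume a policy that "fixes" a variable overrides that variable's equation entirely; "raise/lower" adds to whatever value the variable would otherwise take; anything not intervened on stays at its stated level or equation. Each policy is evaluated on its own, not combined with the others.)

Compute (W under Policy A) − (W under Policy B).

Policy A (H + 32):
  H = 108 + 32 = 140
  D = 42
  W = 259 − 140 − 3·42 = -7
Policy B (H − 10, T := -32):
  H = 108 − 10 = 98
  D = 42
  W = 259 − 98 − 3·42 = 35
W: -7 − 35 = -42

-42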